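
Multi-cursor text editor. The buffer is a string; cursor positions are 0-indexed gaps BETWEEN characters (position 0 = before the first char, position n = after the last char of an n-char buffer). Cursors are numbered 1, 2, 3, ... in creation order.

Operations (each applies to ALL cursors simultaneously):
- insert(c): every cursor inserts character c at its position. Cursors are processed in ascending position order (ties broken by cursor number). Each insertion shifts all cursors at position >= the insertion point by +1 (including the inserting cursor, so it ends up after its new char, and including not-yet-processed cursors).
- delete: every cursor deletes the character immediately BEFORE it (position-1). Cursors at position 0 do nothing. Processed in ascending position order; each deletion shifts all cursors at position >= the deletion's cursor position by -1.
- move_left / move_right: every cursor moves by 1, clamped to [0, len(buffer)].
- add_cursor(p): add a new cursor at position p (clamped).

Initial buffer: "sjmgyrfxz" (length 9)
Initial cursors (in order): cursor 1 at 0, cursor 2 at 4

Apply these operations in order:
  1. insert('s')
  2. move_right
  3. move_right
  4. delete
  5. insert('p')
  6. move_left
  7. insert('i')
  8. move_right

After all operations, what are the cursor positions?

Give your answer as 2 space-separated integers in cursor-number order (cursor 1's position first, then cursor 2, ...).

Answer: 4 10

Derivation:
After op 1 (insert('s')): buffer="ssjmgsyrfxz" (len 11), cursors c1@1 c2@6, authorship 1....2.....
After op 2 (move_right): buffer="ssjmgsyrfxz" (len 11), cursors c1@2 c2@7, authorship 1....2.....
After op 3 (move_right): buffer="ssjmgsyrfxz" (len 11), cursors c1@3 c2@8, authorship 1....2.....
After op 4 (delete): buffer="ssmgsyfxz" (len 9), cursors c1@2 c2@6, authorship 1...2....
After op 5 (insert('p')): buffer="sspmgsypfxz" (len 11), cursors c1@3 c2@8, authorship 1.1..2.2...
After op 6 (move_left): buffer="sspmgsypfxz" (len 11), cursors c1@2 c2@7, authorship 1.1..2.2...
After op 7 (insert('i')): buffer="ssipmgsyipfxz" (len 13), cursors c1@3 c2@9, authorship 1.11..2.22...
After op 8 (move_right): buffer="ssipmgsyipfxz" (len 13), cursors c1@4 c2@10, authorship 1.11..2.22...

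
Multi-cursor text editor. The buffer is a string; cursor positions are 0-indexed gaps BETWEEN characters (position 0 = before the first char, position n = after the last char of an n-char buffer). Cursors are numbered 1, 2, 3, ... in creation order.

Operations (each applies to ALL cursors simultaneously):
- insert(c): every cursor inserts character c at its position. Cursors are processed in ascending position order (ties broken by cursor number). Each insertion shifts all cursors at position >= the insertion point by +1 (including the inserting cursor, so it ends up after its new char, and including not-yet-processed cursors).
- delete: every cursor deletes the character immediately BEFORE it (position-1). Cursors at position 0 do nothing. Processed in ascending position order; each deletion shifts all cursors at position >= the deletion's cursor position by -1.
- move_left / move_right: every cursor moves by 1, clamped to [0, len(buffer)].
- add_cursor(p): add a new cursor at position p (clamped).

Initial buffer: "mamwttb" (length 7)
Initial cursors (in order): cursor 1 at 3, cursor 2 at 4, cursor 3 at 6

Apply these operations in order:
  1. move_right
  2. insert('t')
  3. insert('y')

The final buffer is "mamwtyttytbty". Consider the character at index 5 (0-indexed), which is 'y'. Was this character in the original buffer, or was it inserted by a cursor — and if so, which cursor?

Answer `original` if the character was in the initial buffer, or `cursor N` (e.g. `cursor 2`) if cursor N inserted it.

Answer: cursor 1

Derivation:
After op 1 (move_right): buffer="mamwttb" (len 7), cursors c1@4 c2@5 c3@7, authorship .......
After op 2 (insert('t')): buffer="mamwttttbt" (len 10), cursors c1@5 c2@7 c3@10, authorship ....1.2..3
After op 3 (insert('y')): buffer="mamwtyttytbty" (len 13), cursors c1@6 c2@9 c3@13, authorship ....11.22..33
Authorship (.=original, N=cursor N): . . . . 1 1 . 2 2 . . 3 3
Index 5: author = 1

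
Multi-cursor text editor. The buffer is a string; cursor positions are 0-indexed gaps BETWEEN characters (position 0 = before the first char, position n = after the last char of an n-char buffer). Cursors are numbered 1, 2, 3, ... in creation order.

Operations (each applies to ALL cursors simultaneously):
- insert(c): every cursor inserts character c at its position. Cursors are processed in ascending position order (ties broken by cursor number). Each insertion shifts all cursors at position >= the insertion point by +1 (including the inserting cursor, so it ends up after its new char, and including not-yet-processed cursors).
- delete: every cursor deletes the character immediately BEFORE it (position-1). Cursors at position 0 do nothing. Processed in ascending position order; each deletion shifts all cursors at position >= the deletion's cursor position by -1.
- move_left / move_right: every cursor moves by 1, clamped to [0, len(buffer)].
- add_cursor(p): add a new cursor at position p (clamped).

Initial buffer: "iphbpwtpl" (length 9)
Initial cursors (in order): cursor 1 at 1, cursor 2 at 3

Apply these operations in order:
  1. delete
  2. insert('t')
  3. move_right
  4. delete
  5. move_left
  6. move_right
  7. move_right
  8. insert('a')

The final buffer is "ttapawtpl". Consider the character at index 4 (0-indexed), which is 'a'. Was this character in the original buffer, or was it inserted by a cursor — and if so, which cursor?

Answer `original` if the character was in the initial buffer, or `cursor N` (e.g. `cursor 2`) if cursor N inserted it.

After op 1 (delete): buffer="pbpwtpl" (len 7), cursors c1@0 c2@1, authorship .......
After op 2 (insert('t')): buffer="tptbpwtpl" (len 9), cursors c1@1 c2@3, authorship 1.2......
After op 3 (move_right): buffer="tptbpwtpl" (len 9), cursors c1@2 c2@4, authorship 1.2......
After op 4 (delete): buffer="ttpwtpl" (len 7), cursors c1@1 c2@2, authorship 12.....
After op 5 (move_left): buffer="ttpwtpl" (len 7), cursors c1@0 c2@1, authorship 12.....
After op 6 (move_right): buffer="ttpwtpl" (len 7), cursors c1@1 c2@2, authorship 12.....
After op 7 (move_right): buffer="ttpwtpl" (len 7), cursors c1@2 c2@3, authorship 12.....
After op 8 (insert('a')): buffer="ttapawtpl" (len 9), cursors c1@3 c2@5, authorship 121.2....
Authorship (.=original, N=cursor N): 1 2 1 . 2 . . . .
Index 4: author = 2

Answer: cursor 2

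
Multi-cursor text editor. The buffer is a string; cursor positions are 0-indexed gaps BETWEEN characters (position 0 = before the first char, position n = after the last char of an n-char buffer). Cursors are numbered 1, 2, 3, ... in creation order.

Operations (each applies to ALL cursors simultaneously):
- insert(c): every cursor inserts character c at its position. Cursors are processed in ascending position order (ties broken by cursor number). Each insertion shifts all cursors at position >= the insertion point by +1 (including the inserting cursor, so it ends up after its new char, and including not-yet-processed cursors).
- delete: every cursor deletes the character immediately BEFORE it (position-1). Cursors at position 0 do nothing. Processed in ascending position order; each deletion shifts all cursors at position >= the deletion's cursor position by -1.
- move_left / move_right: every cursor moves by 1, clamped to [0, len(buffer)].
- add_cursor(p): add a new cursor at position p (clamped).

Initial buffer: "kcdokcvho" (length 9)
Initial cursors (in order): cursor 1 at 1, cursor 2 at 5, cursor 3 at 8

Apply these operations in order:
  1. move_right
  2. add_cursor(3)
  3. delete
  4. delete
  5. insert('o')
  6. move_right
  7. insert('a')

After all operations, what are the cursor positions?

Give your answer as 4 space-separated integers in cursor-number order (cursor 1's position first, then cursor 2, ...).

Answer: 5 8 10 5

Derivation:
After op 1 (move_right): buffer="kcdokcvho" (len 9), cursors c1@2 c2@6 c3@9, authorship .........
After op 2 (add_cursor(3)): buffer="kcdokcvho" (len 9), cursors c1@2 c4@3 c2@6 c3@9, authorship .........
After op 3 (delete): buffer="kokvh" (len 5), cursors c1@1 c4@1 c2@3 c3@5, authorship .....
After op 4 (delete): buffer="ov" (len 2), cursors c1@0 c4@0 c2@1 c3@2, authorship ..
After op 5 (insert('o')): buffer="oooovo" (len 6), cursors c1@2 c4@2 c2@4 c3@6, authorship 14.2.3
After op 6 (move_right): buffer="oooovo" (len 6), cursors c1@3 c4@3 c2@5 c3@6, authorship 14.2.3
After op 7 (insert('a')): buffer="oooaaovaoa" (len 10), cursors c1@5 c4@5 c2@8 c3@10, authorship 14.142.233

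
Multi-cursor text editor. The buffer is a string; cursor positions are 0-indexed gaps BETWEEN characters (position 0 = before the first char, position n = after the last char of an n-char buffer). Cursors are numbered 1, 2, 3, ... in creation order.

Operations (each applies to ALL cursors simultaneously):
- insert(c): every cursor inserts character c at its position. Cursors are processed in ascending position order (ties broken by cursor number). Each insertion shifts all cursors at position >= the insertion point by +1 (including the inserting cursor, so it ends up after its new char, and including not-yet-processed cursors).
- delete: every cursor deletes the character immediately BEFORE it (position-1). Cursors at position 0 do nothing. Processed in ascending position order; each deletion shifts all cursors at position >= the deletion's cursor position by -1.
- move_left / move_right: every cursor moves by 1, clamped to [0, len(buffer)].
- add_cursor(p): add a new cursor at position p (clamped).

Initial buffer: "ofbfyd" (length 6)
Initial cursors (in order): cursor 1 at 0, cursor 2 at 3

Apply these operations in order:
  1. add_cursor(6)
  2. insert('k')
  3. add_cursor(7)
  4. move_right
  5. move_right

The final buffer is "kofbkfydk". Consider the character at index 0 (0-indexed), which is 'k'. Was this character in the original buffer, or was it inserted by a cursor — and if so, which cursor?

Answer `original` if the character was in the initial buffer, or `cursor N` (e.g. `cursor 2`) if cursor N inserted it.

After op 1 (add_cursor(6)): buffer="ofbfyd" (len 6), cursors c1@0 c2@3 c3@6, authorship ......
After op 2 (insert('k')): buffer="kofbkfydk" (len 9), cursors c1@1 c2@5 c3@9, authorship 1...2...3
After op 3 (add_cursor(7)): buffer="kofbkfydk" (len 9), cursors c1@1 c2@5 c4@7 c3@9, authorship 1...2...3
After op 4 (move_right): buffer="kofbkfydk" (len 9), cursors c1@2 c2@6 c4@8 c3@9, authorship 1...2...3
After op 5 (move_right): buffer="kofbkfydk" (len 9), cursors c1@3 c2@7 c3@9 c4@9, authorship 1...2...3
Authorship (.=original, N=cursor N): 1 . . . 2 . . . 3
Index 0: author = 1

Answer: cursor 1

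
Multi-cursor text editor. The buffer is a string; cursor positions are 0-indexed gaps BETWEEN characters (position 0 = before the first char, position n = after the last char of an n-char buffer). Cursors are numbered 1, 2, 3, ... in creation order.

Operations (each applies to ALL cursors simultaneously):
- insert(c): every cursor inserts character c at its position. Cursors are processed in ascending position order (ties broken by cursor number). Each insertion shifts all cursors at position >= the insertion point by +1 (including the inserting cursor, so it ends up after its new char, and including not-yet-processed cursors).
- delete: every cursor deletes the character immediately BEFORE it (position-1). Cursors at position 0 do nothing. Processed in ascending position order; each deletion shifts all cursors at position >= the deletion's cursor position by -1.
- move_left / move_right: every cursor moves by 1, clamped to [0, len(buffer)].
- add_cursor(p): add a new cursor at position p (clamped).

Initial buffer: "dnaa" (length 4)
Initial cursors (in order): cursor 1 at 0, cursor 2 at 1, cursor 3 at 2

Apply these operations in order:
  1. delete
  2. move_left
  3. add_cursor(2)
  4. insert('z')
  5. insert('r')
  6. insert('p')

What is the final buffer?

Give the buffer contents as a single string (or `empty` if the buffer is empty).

After op 1 (delete): buffer="aa" (len 2), cursors c1@0 c2@0 c3@0, authorship ..
After op 2 (move_left): buffer="aa" (len 2), cursors c1@0 c2@0 c3@0, authorship ..
After op 3 (add_cursor(2)): buffer="aa" (len 2), cursors c1@0 c2@0 c3@0 c4@2, authorship ..
After op 4 (insert('z')): buffer="zzzaaz" (len 6), cursors c1@3 c2@3 c3@3 c4@6, authorship 123..4
After op 5 (insert('r')): buffer="zzzrrraazr" (len 10), cursors c1@6 c2@6 c3@6 c4@10, authorship 123123..44
After op 6 (insert('p')): buffer="zzzrrrpppaazrp" (len 14), cursors c1@9 c2@9 c3@9 c4@14, authorship 123123123..444

Answer: zzzrrrpppaazrp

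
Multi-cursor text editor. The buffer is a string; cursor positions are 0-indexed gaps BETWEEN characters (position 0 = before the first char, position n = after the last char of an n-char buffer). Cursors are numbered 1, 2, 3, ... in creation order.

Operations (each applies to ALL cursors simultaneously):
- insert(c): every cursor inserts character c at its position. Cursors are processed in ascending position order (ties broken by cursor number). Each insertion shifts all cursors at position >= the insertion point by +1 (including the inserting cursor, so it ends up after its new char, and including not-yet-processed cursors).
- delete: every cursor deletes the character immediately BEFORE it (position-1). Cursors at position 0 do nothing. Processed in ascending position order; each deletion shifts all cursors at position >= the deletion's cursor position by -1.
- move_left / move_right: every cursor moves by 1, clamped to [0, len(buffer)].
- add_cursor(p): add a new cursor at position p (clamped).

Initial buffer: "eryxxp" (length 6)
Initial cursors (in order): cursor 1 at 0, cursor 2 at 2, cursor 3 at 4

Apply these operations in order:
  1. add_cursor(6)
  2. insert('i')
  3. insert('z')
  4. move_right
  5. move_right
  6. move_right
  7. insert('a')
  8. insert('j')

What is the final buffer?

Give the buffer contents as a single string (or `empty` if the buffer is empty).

After op 1 (add_cursor(6)): buffer="eryxxp" (len 6), cursors c1@0 c2@2 c3@4 c4@6, authorship ......
After op 2 (insert('i')): buffer="ieriyxixpi" (len 10), cursors c1@1 c2@4 c3@7 c4@10, authorship 1..2..3..4
After op 3 (insert('z')): buffer="izerizyxizxpiz" (len 14), cursors c1@2 c2@6 c3@10 c4@14, authorship 11..22..33..44
After op 4 (move_right): buffer="izerizyxizxpiz" (len 14), cursors c1@3 c2@7 c3@11 c4@14, authorship 11..22..33..44
After op 5 (move_right): buffer="izerizyxizxpiz" (len 14), cursors c1@4 c2@8 c3@12 c4@14, authorship 11..22..33..44
After op 6 (move_right): buffer="izerizyxizxpiz" (len 14), cursors c1@5 c2@9 c3@13 c4@14, authorship 11..22..33..44
After op 7 (insert('a')): buffer="izeriazyxiazxpiaza" (len 18), cursors c1@6 c2@11 c3@16 c4@18, authorship 11..212..323..4344
After op 8 (insert('j')): buffer="izeriajzyxiajzxpiajzaj" (len 22), cursors c1@7 c2@13 c3@19 c4@22, authorship 11..2112..3223..433444

Answer: izeriajzyxiajzxpiajzaj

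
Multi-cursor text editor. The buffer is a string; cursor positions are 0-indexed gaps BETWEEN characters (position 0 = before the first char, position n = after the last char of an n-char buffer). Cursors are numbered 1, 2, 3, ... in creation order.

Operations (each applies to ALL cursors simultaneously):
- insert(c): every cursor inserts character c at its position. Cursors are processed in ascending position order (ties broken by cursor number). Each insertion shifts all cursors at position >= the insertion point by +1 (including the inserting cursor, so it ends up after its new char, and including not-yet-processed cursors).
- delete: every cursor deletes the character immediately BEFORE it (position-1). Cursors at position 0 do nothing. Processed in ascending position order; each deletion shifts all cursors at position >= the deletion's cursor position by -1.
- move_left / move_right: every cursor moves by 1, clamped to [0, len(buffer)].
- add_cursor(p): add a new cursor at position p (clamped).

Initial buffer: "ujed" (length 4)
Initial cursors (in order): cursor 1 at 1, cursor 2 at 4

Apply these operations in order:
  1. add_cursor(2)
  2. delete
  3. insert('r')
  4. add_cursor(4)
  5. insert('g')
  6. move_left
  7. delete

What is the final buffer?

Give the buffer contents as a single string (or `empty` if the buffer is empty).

After op 1 (add_cursor(2)): buffer="ujed" (len 4), cursors c1@1 c3@2 c2@4, authorship ....
After op 2 (delete): buffer="e" (len 1), cursors c1@0 c3@0 c2@1, authorship .
After op 3 (insert('r')): buffer="rrer" (len 4), cursors c1@2 c3@2 c2@4, authorship 13.2
After op 4 (add_cursor(4)): buffer="rrer" (len 4), cursors c1@2 c3@2 c2@4 c4@4, authorship 13.2
After op 5 (insert('g')): buffer="rrggergg" (len 8), cursors c1@4 c3@4 c2@8 c4@8, authorship 1313.224
After op 6 (move_left): buffer="rrggergg" (len 8), cursors c1@3 c3@3 c2@7 c4@7, authorship 1313.224
After op 7 (delete): buffer="rgeg" (len 4), cursors c1@1 c3@1 c2@3 c4@3, authorship 13.4

Answer: rgeg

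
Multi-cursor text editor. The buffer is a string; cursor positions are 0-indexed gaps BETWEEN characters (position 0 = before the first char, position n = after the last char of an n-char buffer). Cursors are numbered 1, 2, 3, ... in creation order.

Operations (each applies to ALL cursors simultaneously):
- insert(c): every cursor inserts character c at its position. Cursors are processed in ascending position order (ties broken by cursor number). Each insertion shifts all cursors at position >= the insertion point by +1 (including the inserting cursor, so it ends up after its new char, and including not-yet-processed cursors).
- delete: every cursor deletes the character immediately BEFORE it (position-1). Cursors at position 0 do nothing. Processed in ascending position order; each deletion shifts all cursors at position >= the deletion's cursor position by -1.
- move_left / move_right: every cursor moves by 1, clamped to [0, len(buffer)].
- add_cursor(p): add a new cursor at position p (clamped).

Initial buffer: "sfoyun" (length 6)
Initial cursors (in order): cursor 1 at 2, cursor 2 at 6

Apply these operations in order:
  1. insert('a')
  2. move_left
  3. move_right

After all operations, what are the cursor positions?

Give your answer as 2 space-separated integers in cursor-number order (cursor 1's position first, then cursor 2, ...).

After op 1 (insert('a')): buffer="sfaoyuna" (len 8), cursors c1@3 c2@8, authorship ..1....2
After op 2 (move_left): buffer="sfaoyuna" (len 8), cursors c1@2 c2@7, authorship ..1....2
After op 3 (move_right): buffer="sfaoyuna" (len 8), cursors c1@3 c2@8, authorship ..1....2

Answer: 3 8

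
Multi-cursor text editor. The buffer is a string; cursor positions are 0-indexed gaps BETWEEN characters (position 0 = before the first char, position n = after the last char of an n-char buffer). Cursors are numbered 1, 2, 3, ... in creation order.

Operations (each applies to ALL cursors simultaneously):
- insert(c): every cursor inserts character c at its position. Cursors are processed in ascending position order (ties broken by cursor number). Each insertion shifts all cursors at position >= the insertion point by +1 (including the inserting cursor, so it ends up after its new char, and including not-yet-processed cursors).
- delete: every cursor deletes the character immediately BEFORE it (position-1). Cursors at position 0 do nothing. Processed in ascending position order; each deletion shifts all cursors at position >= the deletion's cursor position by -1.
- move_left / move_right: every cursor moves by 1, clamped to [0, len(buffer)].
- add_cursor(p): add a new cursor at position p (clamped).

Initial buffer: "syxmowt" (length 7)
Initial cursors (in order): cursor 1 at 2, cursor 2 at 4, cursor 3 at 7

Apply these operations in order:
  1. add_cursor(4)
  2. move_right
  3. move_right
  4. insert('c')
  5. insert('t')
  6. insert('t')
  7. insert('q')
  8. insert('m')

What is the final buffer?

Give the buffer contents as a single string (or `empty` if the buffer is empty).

After op 1 (add_cursor(4)): buffer="syxmowt" (len 7), cursors c1@2 c2@4 c4@4 c3@7, authorship .......
After op 2 (move_right): buffer="syxmowt" (len 7), cursors c1@3 c2@5 c4@5 c3@7, authorship .......
After op 3 (move_right): buffer="syxmowt" (len 7), cursors c1@4 c2@6 c4@6 c3@7, authorship .......
After op 4 (insert('c')): buffer="syxmcowcctc" (len 11), cursors c1@5 c2@9 c4@9 c3@11, authorship ....1..24.3
After op 5 (insert('t')): buffer="syxmctowcctttct" (len 15), cursors c1@6 c2@12 c4@12 c3@15, authorship ....11..2424.33
After op 6 (insert('t')): buffer="syxmcttowcctttttctt" (len 19), cursors c1@7 c2@15 c4@15 c3@19, authorship ....111..242424.333
After op 7 (insert('q')): buffer="syxmcttqowccttttqqtcttq" (len 23), cursors c1@8 c2@18 c4@18 c3@23, authorship ....1111..24242424.3333
After op 8 (insert('m')): buffer="syxmcttqmowccttttqqmmtcttqm" (len 27), cursors c1@9 c2@21 c4@21 c3@27, authorship ....11111..2424242424.33333

Answer: syxmcttqmowccttttqqmmtcttqm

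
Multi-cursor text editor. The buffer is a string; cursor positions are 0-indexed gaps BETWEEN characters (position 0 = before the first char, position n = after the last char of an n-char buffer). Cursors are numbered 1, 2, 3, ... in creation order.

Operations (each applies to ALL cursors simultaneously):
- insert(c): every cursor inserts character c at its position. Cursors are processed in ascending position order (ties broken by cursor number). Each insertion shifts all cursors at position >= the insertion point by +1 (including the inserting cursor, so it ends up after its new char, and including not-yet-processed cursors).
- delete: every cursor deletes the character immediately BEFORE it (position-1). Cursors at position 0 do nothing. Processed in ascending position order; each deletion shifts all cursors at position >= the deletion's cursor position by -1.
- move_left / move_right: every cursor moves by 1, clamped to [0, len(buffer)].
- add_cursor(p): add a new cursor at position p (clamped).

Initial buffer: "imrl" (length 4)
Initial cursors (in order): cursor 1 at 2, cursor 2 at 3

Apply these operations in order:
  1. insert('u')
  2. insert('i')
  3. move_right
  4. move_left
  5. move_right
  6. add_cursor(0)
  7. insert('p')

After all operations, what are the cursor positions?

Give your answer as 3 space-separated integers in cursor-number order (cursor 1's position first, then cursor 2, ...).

Answer: 7 11 1

Derivation:
After op 1 (insert('u')): buffer="imurul" (len 6), cursors c1@3 c2@5, authorship ..1.2.
After op 2 (insert('i')): buffer="imuiruil" (len 8), cursors c1@4 c2@7, authorship ..11.22.
After op 3 (move_right): buffer="imuiruil" (len 8), cursors c1@5 c2@8, authorship ..11.22.
After op 4 (move_left): buffer="imuiruil" (len 8), cursors c1@4 c2@7, authorship ..11.22.
After op 5 (move_right): buffer="imuiruil" (len 8), cursors c1@5 c2@8, authorship ..11.22.
After op 6 (add_cursor(0)): buffer="imuiruil" (len 8), cursors c3@0 c1@5 c2@8, authorship ..11.22.
After op 7 (insert('p')): buffer="pimuirpuilp" (len 11), cursors c3@1 c1@7 c2@11, authorship 3..11.122.2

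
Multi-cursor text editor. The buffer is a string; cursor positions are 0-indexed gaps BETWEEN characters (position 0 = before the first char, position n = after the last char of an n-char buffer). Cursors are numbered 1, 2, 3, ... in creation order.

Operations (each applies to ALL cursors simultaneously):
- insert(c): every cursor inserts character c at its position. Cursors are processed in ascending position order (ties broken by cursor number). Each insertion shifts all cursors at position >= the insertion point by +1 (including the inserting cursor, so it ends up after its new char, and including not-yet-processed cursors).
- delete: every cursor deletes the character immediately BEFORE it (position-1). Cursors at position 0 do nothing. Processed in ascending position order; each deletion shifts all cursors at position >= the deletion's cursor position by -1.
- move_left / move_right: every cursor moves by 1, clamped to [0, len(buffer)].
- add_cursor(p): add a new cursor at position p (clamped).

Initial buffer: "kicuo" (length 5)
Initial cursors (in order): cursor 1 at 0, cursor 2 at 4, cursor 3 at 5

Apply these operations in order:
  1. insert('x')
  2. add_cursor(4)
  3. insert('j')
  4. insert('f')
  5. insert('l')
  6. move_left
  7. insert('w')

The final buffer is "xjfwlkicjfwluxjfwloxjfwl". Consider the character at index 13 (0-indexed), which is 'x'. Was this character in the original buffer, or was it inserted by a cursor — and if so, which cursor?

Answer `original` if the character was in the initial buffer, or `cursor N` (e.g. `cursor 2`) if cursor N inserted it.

After op 1 (insert('x')): buffer="xkicuxox" (len 8), cursors c1@1 c2@6 c3@8, authorship 1....2.3
After op 2 (add_cursor(4)): buffer="xkicuxox" (len 8), cursors c1@1 c4@4 c2@6 c3@8, authorship 1....2.3
After op 3 (insert('j')): buffer="xjkicjuxjoxj" (len 12), cursors c1@2 c4@6 c2@9 c3@12, authorship 11...4.22.33
After op 4 (insert('f')): buffer="xjfkicjfuxjfoxjf" (len 16), cursors c1@3 c4@8 c2@12 c3@16, authorship 111...44.222.333
After op 5 (insert('l')): buffer="xjflkicjfluxjfloxjfl" (len 20), cursors c1@4 c4@10 c2@15 c3@20, authorship 1111...444.2222.3333
After op 6 (move_left): buffer="xjflkicjfluxjfloxjfl" (len 20), cursors c1@3 c4@9 c2@14 c3@19, authorship 1111...444.2222.3333
After op 7 (insert('w')): buffer="xjfwlkicjfwluxjfwloxjfwl" (len 24), cursors c1@4 c4@11 c2@17 c3@23, authorship 11111...4444.22222.33333
Authorship (.=original, N=cursor N): 1 1 1 1 1 . . . 4 4 4 4 . 2 2 2 2 2 . 3 3 3 3 3
Index 13: author = 2

Answer: cursor 2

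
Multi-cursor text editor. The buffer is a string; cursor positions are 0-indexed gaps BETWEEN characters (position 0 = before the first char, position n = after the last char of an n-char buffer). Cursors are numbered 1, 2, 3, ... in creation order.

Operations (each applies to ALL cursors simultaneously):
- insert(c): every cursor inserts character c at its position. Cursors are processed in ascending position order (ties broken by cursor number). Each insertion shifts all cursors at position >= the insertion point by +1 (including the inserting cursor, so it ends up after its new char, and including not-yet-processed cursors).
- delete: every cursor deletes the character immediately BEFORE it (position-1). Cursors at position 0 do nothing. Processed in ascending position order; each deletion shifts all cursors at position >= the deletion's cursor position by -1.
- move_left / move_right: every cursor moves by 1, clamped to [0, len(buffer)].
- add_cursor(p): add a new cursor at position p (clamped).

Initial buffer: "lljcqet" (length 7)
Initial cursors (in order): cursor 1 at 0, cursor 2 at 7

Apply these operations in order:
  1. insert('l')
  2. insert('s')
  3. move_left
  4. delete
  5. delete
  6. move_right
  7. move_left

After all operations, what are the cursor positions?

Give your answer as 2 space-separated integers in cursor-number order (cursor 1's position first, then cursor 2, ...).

Answer: 0 7

Derivation:
After op 1 (insert('l')): buffer="llljcqetl" (len 9), cursors c1@1 c2@9, authorship 1.......2
After op 2 (insert('s')): buffer="lslljcqetls" (len 11), cursors c1@2 c2@11, authorship 11.......22
After op 3 (move_left): buffer="lslljcqetls" (len 11), cursors c1@1 c2@10, authorship 11.......22
After op 4 (delete): buffer="slljcqets" (len 9), cursors c1@0 c2@8, authorship 1.......2
After op 5 (delete): buffer="slljcqes" (len 8), cursors c1@0 c2@7, authorship 1......2
After op 6 (move_right): buffer="slljcqes" (len 8), cursors c1@1 c2@8, authorship 1......2
After op 7 (move_left): buffer="slljcqes" (len 8), cursors c1@0 c2@7, authorship 1......2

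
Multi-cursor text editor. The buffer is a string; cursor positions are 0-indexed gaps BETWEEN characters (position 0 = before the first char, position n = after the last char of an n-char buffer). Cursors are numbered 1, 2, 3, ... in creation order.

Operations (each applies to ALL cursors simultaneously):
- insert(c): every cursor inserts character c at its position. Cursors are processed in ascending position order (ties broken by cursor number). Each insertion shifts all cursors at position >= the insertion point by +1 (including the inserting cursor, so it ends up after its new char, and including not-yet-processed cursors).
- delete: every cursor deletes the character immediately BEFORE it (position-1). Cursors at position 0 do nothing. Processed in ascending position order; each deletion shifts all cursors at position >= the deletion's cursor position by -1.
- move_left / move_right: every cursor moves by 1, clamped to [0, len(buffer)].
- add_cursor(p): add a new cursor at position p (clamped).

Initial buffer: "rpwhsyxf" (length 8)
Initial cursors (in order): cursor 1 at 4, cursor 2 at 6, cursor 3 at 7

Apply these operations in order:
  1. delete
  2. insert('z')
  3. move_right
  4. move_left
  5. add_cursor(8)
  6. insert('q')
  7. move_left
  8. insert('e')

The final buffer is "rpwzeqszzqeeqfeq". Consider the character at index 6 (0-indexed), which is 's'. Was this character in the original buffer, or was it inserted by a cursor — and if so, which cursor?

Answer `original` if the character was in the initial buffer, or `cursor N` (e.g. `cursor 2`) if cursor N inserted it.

Answer: original

Derivation:
After op 1 (delete): buffer="rpwsf" (len 5), cursors c1@3 c2@4 c3@4, authorship .....
After op 2 (insert('z')): buffer="rpwzszzf" (len 8), cursors c1@4 c2@7 c3@7, authorship ...1.23.
After op 3 (move_right): buffer="rpwzszzf" (len 8), cursors c1@5 c2@8 c3@8, authorship ...1.23.
After op 4 (move_left): buffer="rpwzszzf" (len 8), cursors c1@4 c2@7 c3@7, authorship ...1.23.
After op 5 (add_cursor(8)): buffer="rpwzszzf" (len 8), cursors c1@4 c2@7 c3@7 c4@8, authorship ...1.23.
After op 6 (insert('q')): buffer="rpwzqszzqqfq" (len 12), cursors c1@5 c2@10 c3@10 c4@12, authorship ...11.2323.4
After op 7 (move_left): buffer="rpwzqszzqqfq" (len 12), cursors c1@4 c2@9 c3@9 c4@11, authorship ...11.2323.4
After op 8 (insert('e')): buffer="rpwzeqszzqeeqfeq" (len 16), cursors c1@5 c2@12 c3@12 c4@15, authorship ...111.232233.44
Authorship (.=original, N=cursor N): . . . 1 1 1 . 2 3 2 2 3 3 . 4 4
Index 6: author = original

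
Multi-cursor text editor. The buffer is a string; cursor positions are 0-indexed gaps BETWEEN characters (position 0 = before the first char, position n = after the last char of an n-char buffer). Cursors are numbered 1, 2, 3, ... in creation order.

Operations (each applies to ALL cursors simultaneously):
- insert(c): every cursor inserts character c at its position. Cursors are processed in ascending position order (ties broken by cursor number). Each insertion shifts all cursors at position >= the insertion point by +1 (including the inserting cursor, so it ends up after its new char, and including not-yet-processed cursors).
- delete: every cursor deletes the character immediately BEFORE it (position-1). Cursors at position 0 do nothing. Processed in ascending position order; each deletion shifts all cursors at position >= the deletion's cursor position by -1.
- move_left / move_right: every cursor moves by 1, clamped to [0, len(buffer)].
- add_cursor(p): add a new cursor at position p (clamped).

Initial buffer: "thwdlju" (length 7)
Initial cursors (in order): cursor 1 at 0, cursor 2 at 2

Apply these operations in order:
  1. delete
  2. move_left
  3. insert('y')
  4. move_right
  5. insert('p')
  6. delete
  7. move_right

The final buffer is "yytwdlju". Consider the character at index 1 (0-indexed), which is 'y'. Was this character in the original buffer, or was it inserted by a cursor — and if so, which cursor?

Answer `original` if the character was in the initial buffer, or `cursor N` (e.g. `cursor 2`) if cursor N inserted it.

Answer: cursor 2

Derivation:
After op 1 (delete): buffer="twdlju" (len 6), cursors c1@0 c2@1, authorship ......
After op 2 (move_left): buffer="twdlju" (len 6), cursors c1@0 c2@0, authorship ......
After op 3 (insert('y')): buffer="yytwdlju" (len 8), cursors c1@2 c2@2, authorship 12......
After op 4 (move_right): buffer="yytwdlju" (len 8), cursors c1@3 c2@3, authorship 12......
After op 5 (insert('p')): buffer="yytppwdlju" (len 10), cursors c1@5 c2@5, authorship 12.12.....
After op 6 (delete): buffer="yytwdlju" (len 8), cursors c1@3 c2@3, authorship 12......
After op 7 (move_right): buffer="yytwdlju" (len 8), cursors c1@4 c2@4, authorship 12......
Authorship (.=original, N=cursor N): 1 2 . . . . . .
Index 1: author = 2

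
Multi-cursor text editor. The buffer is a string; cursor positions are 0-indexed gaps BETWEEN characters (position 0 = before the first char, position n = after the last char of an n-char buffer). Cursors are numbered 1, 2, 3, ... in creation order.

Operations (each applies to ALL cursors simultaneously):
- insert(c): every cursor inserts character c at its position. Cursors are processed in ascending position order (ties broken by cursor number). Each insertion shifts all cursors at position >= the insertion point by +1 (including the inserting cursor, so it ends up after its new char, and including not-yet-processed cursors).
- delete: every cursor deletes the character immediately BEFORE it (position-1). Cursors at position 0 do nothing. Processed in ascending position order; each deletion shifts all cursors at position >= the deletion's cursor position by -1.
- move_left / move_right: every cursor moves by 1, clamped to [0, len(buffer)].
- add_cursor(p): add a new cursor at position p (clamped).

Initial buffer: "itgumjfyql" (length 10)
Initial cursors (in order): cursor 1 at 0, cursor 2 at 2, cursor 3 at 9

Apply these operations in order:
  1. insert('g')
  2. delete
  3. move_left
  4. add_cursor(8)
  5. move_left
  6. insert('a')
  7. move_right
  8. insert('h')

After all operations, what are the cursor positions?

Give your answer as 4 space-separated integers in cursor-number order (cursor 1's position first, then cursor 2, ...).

After op 1 (insert('g')): buffer="gitggumjfyqgl" (len 13), cursors c1@1 c2@4 c3@12, authorship 1..2.......3.
After op 2 (delete): buffer="itgumjfyql" (len 10), cursors c1@0 c2@2 c3@9, authorship ..........
After op 3 (move_left): buffer="itgumjfyql" (len 10), cursors c1@0 c2@1 c3@8, authorship ..........
After op 4 (add_cursor(8)): buffer="itgumjfyql" (len 10), cursors c1@0 c2@1 c3@8 c4@8, authorship ..........
After op 5 (move_left): buffer="itgumjfyql" (len 10), cursors c1@0 c2@0 c3@7 c4@7, authorship ..........
After op 6 (insert('a')): buffer="aaitgumjfaayql" (len 14), cursors c1@2 c2@2 c3@11 c4@11, authorship 12.......34...
After op 7 (move_right): buffer="aaitgumjfaayql" (len 14), cursors c1@3 c2@3 c3@12 c4@12, authorship 12.......34...
After op 8 (insert('h')): buffer="aaihhtgumjfaayhhql" (len 18), cursors c1@5 c2@5 c3@16 c4@16, authorship 12.12......34.34..

Answer: 5 5 16 16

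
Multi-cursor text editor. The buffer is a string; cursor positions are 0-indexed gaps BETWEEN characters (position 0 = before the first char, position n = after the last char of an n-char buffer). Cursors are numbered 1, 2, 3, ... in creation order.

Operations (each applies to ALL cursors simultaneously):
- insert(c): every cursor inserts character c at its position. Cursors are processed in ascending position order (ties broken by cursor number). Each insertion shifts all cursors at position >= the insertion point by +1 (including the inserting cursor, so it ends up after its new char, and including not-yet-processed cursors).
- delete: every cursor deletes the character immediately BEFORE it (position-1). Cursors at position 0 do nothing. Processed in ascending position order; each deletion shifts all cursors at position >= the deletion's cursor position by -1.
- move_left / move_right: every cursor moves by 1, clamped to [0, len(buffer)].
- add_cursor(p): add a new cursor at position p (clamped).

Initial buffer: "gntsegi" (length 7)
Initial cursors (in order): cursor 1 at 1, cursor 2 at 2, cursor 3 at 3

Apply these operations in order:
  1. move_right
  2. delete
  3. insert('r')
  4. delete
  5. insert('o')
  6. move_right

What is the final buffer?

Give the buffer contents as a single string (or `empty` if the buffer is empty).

After op 1 (move_right): buffer="gntsegi" (len 7), cursors c1@2 c2@3 c3@4, authorship .......
After op 2 (delete): buffer="gegi" (len 4), cursors c1@1 c2@1 c3@1, authorship ....
After op 3 (insert('r')): buffer="grrregi" (len 7), cursors c1@4 c2@4 c3@4, authorship .123...
After op 4 (delete): buffer="gegi" (len 4), cursors c1@1 c2@1 c3@1, authorship ....
After op 5 (insert('o')): buffer="goooegi" (len 7), cursors c1@4 c2@4 c3@4, authorship .123...
After op 6 (move_right): buffer="goooegi" (len 7), cursors c1@5 c2@5 c3@5, authorship .123...

Answer: goooegi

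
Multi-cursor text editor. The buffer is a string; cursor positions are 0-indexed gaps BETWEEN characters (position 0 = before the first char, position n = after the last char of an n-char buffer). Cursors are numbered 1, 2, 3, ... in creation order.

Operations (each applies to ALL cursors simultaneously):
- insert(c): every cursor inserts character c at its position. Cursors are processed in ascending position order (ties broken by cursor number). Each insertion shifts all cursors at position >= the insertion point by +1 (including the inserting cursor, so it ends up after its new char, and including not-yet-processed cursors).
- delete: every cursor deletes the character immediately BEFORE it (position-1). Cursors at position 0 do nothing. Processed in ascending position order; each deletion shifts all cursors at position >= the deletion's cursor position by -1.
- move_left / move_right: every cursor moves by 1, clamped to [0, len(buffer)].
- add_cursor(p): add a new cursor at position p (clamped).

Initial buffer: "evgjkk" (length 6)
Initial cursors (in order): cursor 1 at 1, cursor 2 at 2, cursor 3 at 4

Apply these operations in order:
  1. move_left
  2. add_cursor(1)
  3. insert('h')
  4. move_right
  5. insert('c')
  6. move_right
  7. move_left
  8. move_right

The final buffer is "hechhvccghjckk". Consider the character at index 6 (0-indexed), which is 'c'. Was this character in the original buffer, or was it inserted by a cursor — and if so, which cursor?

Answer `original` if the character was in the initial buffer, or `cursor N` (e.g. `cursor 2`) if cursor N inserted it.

Answer: cursor 2

Derivation:
After op 1 (move_left): buffer="evgjkk" (len 6), cursors c1@0 c2@1 c3@3, authorship ......
After op 2 (add_cursor(1)): buffer="evgjkk" (len 6), cursors c1@0 c2@1 c4@1 c3@3, authorship ......
After op 3 (insert('h')): buffer="hehhvghjkk" (len 10), cursors c1@1 c2@4 c4@4 c3@7, authorship 1.24..3...
After op 4 (move_right): buffer="hehhvghjkk" (len 10), cursors c1@2 c2@5 c4@5 c3@8, authorship 1.24..3...
After op 5 (insert('c')): buffer="hechhvccghjckk" (len 14), cursors c1@3 c2@8 c4@8 c3@12, authorship 1.124.24.3.3..
After op 6 (move_right): buffer="hechhvccghjckk" (len 14), cursors c1@4 c2@9 c4@9 c3@13, authorship 1.124.24.3.3..
After op 7 (move_left): buffer="hechhvccghjckk" (len 14), cursors c1@3 c2@8 c4@8 c3@12, authorship 1.124.24.3.3..
After op 8 (move_right): buffer="hechhvccghjckk" (len 14), cursors c1@4 c2@9 c4@9 c3@13, authorship 1.124.24.3.3..
Authorship (.=original, N=cursor N): 1 . 1 2 4 . 2 4 . 3 . 3 . .
Index 6: author = 2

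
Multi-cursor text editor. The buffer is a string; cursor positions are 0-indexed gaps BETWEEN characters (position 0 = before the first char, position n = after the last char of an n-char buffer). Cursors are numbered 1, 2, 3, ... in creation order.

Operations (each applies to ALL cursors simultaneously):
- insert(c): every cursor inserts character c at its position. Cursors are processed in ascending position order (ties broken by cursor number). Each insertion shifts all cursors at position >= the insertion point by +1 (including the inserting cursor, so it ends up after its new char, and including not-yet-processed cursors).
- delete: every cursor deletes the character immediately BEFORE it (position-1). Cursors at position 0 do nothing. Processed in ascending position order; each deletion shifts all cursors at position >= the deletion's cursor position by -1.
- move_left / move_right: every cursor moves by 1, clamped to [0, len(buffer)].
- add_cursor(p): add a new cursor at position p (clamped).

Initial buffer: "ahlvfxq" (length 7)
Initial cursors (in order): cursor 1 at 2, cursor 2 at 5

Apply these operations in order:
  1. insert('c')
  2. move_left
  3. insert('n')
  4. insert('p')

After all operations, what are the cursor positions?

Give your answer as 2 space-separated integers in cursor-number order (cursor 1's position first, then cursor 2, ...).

Answer: 4 10

Derivation:
After op 1 (insert('c')): buffer="ahclvfcxq" (len 9), cursors c1@3 c2@7, authorship ..1...2..
After op 2 (move_left): buffer="ahclvfcxq" (len 9), cursors c1@2 c2@6, authorship ..1...2..
After op 3 (insert('n')): buffer="ahnclvfncxq" (len 11), cursors c1@3 c2@8, authorship ..11...22..
After op 4 (insert('p')): buffer="ahnpclvfnpcxq" (len 13), cursors c1@4 c2@10, authorship ..111...222..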